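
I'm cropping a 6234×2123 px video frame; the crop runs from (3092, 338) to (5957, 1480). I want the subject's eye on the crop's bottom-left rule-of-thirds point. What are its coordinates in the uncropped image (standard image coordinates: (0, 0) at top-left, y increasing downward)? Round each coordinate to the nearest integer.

Crop width = 5957 − 3092 = 2865 px; one third is 955.00 px.
Crop height = 1480 − 338 = 1142 px; one third is 380.67 px.
The bottom-left point is one-third across and two-thirds down within the crop:
x = 3092 + 1 × 955.00 ≈ 4047; y = 338 + 2 × 380.67 ≈ 1099.

x = 4047 px, y = 1099 px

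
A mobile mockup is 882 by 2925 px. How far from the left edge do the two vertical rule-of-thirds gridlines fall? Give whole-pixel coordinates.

x = 294 px and x = 588 px

882 / 3 = 294, so the vertical lines sit at one and two thirds of 882.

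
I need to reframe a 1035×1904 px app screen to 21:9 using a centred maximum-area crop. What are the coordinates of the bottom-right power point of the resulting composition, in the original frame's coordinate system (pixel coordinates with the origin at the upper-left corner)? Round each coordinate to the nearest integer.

1035/1904 < 21/9, so the 21:9 crop keeps the full width 1035 and trims height to 1035 × 9/21 = 443.57 px.
Top offset = (1904 − 443.57)/2 = 730.21 px; left offset = 0.
Bottom-right is two-thirds across and two-thirds down within the crop:
x = 0.00 + 2 × 1035.00/3 ≈ 690; y = 730.21 + 2 × 443.57/3 ≈ 1026.

(690, 1026)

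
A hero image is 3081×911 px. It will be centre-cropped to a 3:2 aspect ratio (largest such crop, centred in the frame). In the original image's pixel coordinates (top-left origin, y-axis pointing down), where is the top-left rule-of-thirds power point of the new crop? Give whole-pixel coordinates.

3081/911 > 3/2, so the 3:2 crop keeps the full height 911 and trims width to 911 × 3/2 = 1366.50 px.
Left offset = (3081 − 1366.50)/2 = 857.25 px; top offset = 0.
Top-left is one-third across and one-third down within the crop:
x = 857.25 + 1 × 1366.50/3 ≈ 1313; y = 0.00 + 1 × 911.00/3 ≈ 304.

(1313, 304)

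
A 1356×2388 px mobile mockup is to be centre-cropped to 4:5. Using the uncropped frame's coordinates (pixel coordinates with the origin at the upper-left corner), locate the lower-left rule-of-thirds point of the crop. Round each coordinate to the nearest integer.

1356/2388 < 4/5, so the 4:5 crop keeps the full width 1356 and trims height to 1356 × 5/4 = 1695.00 px.
Top offset = (2388 − 1695.00)/2 = 346.50 px; left offset = 0.
Lower-left is one-third across and two-thirds down within the crop:
x = 0.00 + 1 × 1356.00/3 ≈ 452; y = 346.50 + 2 × 1695.00/3 ≈ 1477.

(452, 1477)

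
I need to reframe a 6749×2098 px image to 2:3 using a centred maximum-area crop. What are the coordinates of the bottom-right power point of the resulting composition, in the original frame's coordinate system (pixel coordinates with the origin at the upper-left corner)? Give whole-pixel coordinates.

x = 3608 px, y = 1399 px

6749/2098 > 2/3, so the 2:3 crop keeps the full height 2098 and trims width to 2098 × 2/3 = 1398.67 px.
Left offset = (6749 − 1398.67)/2 = 2675.17 px; top offset = 0.
Bottom-right is two-thirds across and two-thirds down within the crop:
x = 2675.17 + 2 × 1398.67/3 ≈ 3608; y = 0.00 + 2 × 2098.00/3 ≈ 1399.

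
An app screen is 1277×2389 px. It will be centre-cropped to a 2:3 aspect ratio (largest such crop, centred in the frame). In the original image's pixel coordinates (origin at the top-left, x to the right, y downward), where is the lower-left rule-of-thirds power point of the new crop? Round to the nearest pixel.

x = 426 px, y = 1514 px

1277/2389 < 2/3, so the 2:3 crop keeps the full width 1277 and trims height to 1277 × 3/2 = 1915.50 px.
Top offset = (2389 − 1915.50)/2 = 236.75 px; left offset = 0.
Lower-left is one-third across and two-thirds down within the crop:
x = 0.00 + 1 × 1277.00/3 ≈ 426; y = 236.75 + 2 × 1915.50/3 ≈ 1514.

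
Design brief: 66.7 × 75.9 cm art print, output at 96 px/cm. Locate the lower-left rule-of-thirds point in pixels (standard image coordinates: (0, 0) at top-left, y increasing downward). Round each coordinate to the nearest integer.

x = 2134 px, y = 4858 px

In pixels the canvas is 66.7 × 96 = 6403.2 wide and 75.9 × 96 = 7286.4 tall.
The lower-left point is one-third across and two-thirds down:
x = 1 × 6403.2/3 ≈ 2134; y = 2 × 7286.4/3 ≈ 4858.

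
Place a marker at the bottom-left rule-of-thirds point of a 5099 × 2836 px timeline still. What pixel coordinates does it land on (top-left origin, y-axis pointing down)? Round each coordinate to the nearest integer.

The bottom-left point sits one-third of the way across and two-thirds of the way down.
x = 1 × 5099/3 ≈ 1700; y = 2 × 2836/3 ≈ 1891.

(1700, 1891)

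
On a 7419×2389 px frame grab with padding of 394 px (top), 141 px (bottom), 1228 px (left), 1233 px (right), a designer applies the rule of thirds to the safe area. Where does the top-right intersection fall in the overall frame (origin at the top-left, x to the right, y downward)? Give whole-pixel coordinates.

(4533, 1012)

Content width = 7419 − 1228 − 1233 = 4958 px; content height = 2389 − 394 − 141 = 1854 px.
Top-right is two-thirds across and one-third down within the safe area.
x = 1228 + 2 × 4958/3 = 1228 + 3305.33 ≈ 4533
y = 394 + 1 × 1854/3 = 394 + 618.00 ≈ 1012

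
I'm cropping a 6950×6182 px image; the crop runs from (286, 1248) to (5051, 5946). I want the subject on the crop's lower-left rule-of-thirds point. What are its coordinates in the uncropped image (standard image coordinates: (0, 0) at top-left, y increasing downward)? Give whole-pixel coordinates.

x = 1874 px, y = 4380 px

Crop width = 5051 − 286 = 4765 px; one third is 1588.33 px.
Crop height = 5946 − 1248 = 4698 px; one third is 1566.00 px.
The lower-left point is one-third across and two-thirds down within the crop:
x = 286 + 1 × 1588.33 ≈ 1874; y = 1248 + 2 × 1566.00 ≈ 4380.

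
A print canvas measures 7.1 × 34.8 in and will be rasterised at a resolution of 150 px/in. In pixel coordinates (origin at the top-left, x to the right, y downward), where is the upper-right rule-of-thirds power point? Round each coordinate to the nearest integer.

(710, 1740)

In pixels the canvas is 7.1 × 150 = 1065 wide and 34.8 × 150 = 5220 tall.
The upper-right point is two-thirds across and one-third down:
x = 2 × 1065/3 ≈ 710; y = 1 × 5220/3 ≈ 1740.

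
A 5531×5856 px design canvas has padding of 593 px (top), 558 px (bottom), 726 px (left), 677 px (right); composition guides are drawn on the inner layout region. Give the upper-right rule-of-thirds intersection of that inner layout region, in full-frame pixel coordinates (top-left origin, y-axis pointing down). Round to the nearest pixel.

Content width = 5531 − 726 − 677 = 4128 px; content height = 5856 − 593 − 558 = 4705 px.
Upper-right is two-thirds across and one-third down within the inner layout region.
x = 726 + 2 × 4128/3 = 726 + 2752.00 ≈ 3478
y = 593 + 1 × 4705/3 = 593 + 1568.33 ≈ 2161

(3478, 2161)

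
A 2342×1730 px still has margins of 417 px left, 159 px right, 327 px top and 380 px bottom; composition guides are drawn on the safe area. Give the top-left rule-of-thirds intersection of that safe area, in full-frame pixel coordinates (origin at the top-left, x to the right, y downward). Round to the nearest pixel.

x = 1006 px, y = 668 px

Content width = 2342 − 417 − 159 = 1766 px; content height = 1730 − 327 − 380 = 1023 px.
Top-left is one-third across and one-third down within the safe area.
x = 417 + 1 × 1766/3 = 417 + 588.67 ≈ 1006
y = 327 + 1 × 1023/3 = 327 + 341.00 ≈ 668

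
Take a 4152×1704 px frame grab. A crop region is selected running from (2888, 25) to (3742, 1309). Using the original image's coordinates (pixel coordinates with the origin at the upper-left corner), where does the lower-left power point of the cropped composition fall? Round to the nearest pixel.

Crop width = 3742 − 2888 = 854 px; one third is 284.67 px.
Crop height = 1309 − 25 = 1284 px; one third is 428.00 px.
The lower-left point is one-third across and two-thirds down within the crop:
x = 2888 + 1 × 284.67 ≈ 3173; y = 25 + 2 × 428.00 ≈ 881.

x = 3173 px, y = 881 px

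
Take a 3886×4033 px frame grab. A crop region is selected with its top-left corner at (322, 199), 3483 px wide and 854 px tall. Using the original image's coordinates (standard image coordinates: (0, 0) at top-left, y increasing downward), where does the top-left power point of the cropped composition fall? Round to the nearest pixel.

One third of the crop width 3483 is 1161.00 px.
One third of the crop height 854 is 284.67 px.
The top-left point is one-third across and one-third down within the crop:
x = 322 + 1 × 1161.00 ≈ 1483; y = 199 + 1 × 284.67 ≈ 484.

x = 1483 px, y = 484 px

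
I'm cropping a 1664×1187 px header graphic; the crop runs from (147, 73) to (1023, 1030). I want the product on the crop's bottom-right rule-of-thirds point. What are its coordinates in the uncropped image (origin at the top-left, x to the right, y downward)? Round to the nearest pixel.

Crop width = 1023 − 147 = 876 px; one third is 292.00 px.
Crop height = 1030 − 73 = 957 px; one third is 319.00 px.
The bottom-right point is two-thirds across and two-thirds down within the crop:
x = 147 + 2 × 292.00 ≈ 731; y = 73 + 2 × 319.00 ≈ 711.

(731, 711)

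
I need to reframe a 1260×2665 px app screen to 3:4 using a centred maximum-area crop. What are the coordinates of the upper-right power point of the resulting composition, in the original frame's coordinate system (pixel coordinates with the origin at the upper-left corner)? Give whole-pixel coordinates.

1260/2665 < 3/4, so the 3:4 crop keeps the full width 1260 and trims height to 1260 × 4/3 = 1680.00 px.
Top offset = (2665 − 1680.00)/2 = 492.50 px; left offset = 0.
Upper-right is two-thirds across and one-third down within the crop:
x = 0.00 + 2 × 1260.00/3 ≈ 840; y = 492.50 + 1 × 1680.00/3 ≈ 1053.

(840, 1053)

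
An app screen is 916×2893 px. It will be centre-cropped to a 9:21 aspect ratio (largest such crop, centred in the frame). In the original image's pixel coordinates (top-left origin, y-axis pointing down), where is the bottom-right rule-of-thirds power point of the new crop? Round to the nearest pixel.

916/2893 < 9/21, so the 9:21 crop keeps the full width 916 and trims height to 916 × 21/9 = 2137.33 px.
Top offset = (2893 − 2137.33)/2 = 377.83 px; left offset = 0.
Bottom-right is two-thirds across and two-thirds down within the crop:
x = 0.00 + 2 × 916.00/3 ≈ 611; y = 377.83 + 2 × 2137.33/3 ≈ 1803.

x = 611 px, y = 1803 px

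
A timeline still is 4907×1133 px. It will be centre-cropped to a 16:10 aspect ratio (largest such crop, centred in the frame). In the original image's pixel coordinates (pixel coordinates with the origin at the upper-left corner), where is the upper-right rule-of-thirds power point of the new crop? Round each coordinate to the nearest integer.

x = 2756 px, y = 378 px

4907/1133 > 16/10, so the 16:10 crop keeps the full height 1133 and trims width to 1133 × 16/10 = 1812.80 px.
Left offset = (4907 − 1812.80)/2 = 1547.10 px; top offset = 0.
Upper-right is two-thirds across and one-third down within the crop:
x = 1547.10 + 2 × 1812.80/3 ≈ 2756; y = 0.00 + 1 × 1133.00/3 ≈ 378.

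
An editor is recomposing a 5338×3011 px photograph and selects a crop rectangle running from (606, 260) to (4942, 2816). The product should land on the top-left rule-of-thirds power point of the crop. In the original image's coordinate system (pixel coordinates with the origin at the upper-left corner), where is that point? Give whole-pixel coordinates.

Crop width = 4942 − 606 = 4336 px; one third is 1445.33 px.
Crop height = 2816 − 260 = 2556 px; one third is 852.00 px.
The top-left point is one-third across and one-third down within the crop:
x = 606 + 1 × 1445.33 ≈ 2051; y = 260 + 1 × 852.00 ≈ 1112.

(2051, 1112)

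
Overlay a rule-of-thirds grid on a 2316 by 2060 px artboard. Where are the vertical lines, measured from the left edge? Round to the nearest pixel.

x = 772 px and x = 1544 px

2316 / 3 = 772, so the vertical lines sit at one and two thirds of 2316.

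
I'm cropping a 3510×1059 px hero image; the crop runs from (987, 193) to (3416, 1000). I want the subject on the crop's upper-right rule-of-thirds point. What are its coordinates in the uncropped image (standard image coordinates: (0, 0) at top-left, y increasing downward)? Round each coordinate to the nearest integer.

x = 2606 px, y = 462 px

Crop width = 3416 − 987 = 2429 px; one third is 809.67 px.
Crop height = 1000 − 193 = 807 px; one third is 269.00 px.
The upper-right point is two-thirds across and one-third down within the crop:
x = 987 + 2 × 809.67 ≈ 2606; y = 193 + 1 × 269.00 ≈ 462.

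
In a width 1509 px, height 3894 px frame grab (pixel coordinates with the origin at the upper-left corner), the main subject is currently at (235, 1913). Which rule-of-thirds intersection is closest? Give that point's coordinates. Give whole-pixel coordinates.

(503, 1298)

Third lines: x ∈ {503, 1006}, y ∈ {1298, 2596}.
235 is closer to x = 503; 1913 is closer to y = 1298.
So the nearest intersection is the upper-left power point.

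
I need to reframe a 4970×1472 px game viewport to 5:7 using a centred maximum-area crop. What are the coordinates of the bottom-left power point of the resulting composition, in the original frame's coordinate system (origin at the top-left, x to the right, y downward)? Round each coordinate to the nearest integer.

(2310, 981)

4970/1472 > 5/7, so the 5:7 crop keeps the full height 1472 and trims width to 1472 × 5/7 = 1051.43 px.
Left offset = (4970 − 1051.43)/2 = 1959.29 px; top offset = 0.
Bottom-left is one-third across and two-thirds down within the crop:
x = 1959.29 + 1 × 1051.43/3 ≈ 2310; y = 0.00 + 2 × 1472.00/3 ≈ 981.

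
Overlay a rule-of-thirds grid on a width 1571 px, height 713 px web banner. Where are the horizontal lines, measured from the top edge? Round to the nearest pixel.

713 / 3 = 237.67, so the horizontal lines sit at one and two thirds of 713.

238 px and 475 px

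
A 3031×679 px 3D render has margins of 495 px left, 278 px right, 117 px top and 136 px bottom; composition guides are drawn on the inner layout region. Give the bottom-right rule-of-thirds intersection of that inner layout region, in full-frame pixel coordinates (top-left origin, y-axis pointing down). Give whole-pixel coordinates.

(2000, 401)

Content width = 3031 − 495 − 278 = 2258 px; content height = 679 − 117 − 136 = 426 px.
Bottom-right is two-thirds across and two-thirds down within the inner layout region.
x = 495 + 2 × 2258/3 = 495 + 1505.33 ≈ 2000
y = 117 + 2 × 426/3 = 117 + 284.00 ≈ 401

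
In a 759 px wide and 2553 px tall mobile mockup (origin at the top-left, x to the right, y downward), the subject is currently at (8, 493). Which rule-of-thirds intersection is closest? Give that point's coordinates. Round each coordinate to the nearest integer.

Third lines: x ∈ {253, 506}, y ∈ {851, 1702}.
8 is closer to x = 253; 493 is closer to y = 851.
So the nearest intersection is the upper-left power point.

x = 253 px, y = 851 px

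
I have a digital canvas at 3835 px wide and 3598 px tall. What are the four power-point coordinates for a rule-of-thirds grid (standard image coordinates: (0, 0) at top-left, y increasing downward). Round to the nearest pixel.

One third of 3835 is 1278.33; one third of 3598 is 1199.33.
Vertical third lines at x = 1278 and x = 2557; horizontal third lines at y = 1199 and y = 2399.

(1278, 1199), (2557, 1199), (1278, 2399), (2557, 2399)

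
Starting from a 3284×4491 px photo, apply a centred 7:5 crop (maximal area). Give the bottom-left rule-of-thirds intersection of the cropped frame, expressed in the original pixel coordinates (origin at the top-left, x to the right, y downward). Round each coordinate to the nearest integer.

3284/4491 < 7/5, so the 7:5 crop keeps the full width 3284 and trims height to 3284 × 5/7 = 2345.71 px.
Top offset = (4491 − 2345.71)/2 = 1072.64 px; left offset = 0.
Bottom-left is one-third across and two-thirds down within the crop:
x = 0.00 + 1 × 3284.00/3 ≈ 1095; y = 1072.64 + 2 × 2345.71/3 ≈ 2636.

x = 1095 px, y = 2636 px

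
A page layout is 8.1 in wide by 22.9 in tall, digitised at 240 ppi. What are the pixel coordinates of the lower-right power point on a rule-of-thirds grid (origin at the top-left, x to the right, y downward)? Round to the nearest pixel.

In pixels the canvas is 8.1 × 240 = 1944 wide and 22.9 × 240 = 5496 tall.
The lower-right point is two-thirds across and two-thirds down:
x = 2 × 1944/3 ≈ 1296; y = 2 × 5496/3 ≈ 3664.

x = 1296 px, y = 3664 px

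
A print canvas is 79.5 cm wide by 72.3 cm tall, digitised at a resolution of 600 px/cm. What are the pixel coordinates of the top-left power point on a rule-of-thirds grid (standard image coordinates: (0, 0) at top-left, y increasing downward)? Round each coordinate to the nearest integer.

In pixels the canvas is 79.5 × 600 = 47700 wide and 72.3 × 600 = 43380 tall.
The top-left point is one-third across and one-third down:
x = 1 × 47700/3 ≈ 15900; y = 1 × 43380/3 ≈ 14460.

x = 15900 px, y = 14460 px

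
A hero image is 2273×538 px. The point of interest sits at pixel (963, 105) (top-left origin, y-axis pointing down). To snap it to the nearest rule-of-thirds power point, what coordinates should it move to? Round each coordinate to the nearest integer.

(758, 179)

Third lines: x ∈ {758, 1515}, y ∈ {179, 359}.
963 is closer to x = 758; 105 is closer to y = 179.
So the nearest intersection is the upper-left power point.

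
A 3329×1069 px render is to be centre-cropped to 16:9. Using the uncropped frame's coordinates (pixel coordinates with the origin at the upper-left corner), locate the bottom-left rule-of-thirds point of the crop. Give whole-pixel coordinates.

3329/1069 > 16/9, so the 16:9 crop keeps the full height 1069 and trims width to 1069 × 16/9 = 1900.44 px.
Left offset = (3329 − 1900.44)/2 = 714.28 px; top offset = 0.
Bottom-left is one-third across and two-thirds down within the crop:
x = 714.28 + 1 × 1900.44/3 ≈ 1348; y = 0.00 + 2 × 1069.00/3 ≈ 713.

(1348, 713)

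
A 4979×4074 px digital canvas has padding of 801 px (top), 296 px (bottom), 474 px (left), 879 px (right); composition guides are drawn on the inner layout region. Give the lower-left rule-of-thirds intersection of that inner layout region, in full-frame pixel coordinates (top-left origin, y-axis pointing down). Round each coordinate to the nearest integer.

Content width = 4979 − 474 − 879 = 3626 px; content height = 4074 − 801 − 296 = 2977 px.
Lower-left is one-third across and two-thirds down within the inner layout region.
x = 474 + 1 × 3626/3 = 474 + 1208.67 ≈ 1683
y = 801 + 2 × 2977/3 = 801 + 1984.67 ≈ 2786

(1683, 2786)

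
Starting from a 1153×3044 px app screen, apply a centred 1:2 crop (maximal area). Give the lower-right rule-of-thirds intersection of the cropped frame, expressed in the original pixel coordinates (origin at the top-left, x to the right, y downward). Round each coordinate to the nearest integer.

1153/3044 < 1/2, so the 1:2 crop keeps the full width 1153 and trims height to 1153 × 2/1 = 2306.00 px.
Top offset = (3044 − 2306.00)/2 = 369.00 px; left offset = 0.
Lower-right is two-thirds across and two-thirds down within the crop:
x = 0.00 + 2 × 1153.00/3 ≈ 769; y = 369.00 + 2 × 2306.00/3 ≈ 1906.

x = 769 px, y = 1906 px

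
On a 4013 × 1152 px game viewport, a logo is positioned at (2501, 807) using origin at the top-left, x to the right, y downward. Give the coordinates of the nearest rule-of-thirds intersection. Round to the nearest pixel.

Third lines: x ∈ {1338, 2675}, y ∈ {384, 768}.
2501 is closer to x = 2675; 807 is closer to y = 768.
So the nearest intersection is the lower-right power point.

x = 2675 px, y = 768 px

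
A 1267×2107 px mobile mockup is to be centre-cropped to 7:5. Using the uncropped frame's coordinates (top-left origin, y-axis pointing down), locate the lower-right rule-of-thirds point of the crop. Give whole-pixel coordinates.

(845, 1204)

1267/2107 < 7/5, so the 7:5 crop keeps the full width 1267 and trims height to 1267 × 5/7 = 905.00 px.
Top offset = (2107 − 905.00)/2 = 601.00 px; left offset = 0.
Lower-right is two-thirds across and two-thirds down within the crop:
x = 0.00 + 2 × 1267.00/3 ≈ 845; y = 601.00 + 2 × 905.00/3 ≈ 1204.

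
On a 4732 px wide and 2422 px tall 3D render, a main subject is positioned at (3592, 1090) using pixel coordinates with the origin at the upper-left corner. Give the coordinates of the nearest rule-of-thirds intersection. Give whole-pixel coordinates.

x = 3155 px, y = 807 px

Third lines: x ∈ {1577, 3155}, y ∈ {807, 1615}.
3592 is closer to x = 3155; 1090 is closer to y = 807.
So the nearest intersection is the upper-right power point.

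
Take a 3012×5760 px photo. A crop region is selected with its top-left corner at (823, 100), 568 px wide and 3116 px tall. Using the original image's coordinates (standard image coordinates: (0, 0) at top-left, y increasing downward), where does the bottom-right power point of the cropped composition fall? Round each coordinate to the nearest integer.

One third of the crop width 568 is 189.33 px.
One third of the crop height 3116 is 1038.67 px.
The bottom-right point is two-thirds across and two-thirds down within the crop:
x = 823 + 2 × 189.33 ≈ 1202; y = 100 + 2 × 1038.67 ≈ 2177.

x = 1202 px, y = 2177 px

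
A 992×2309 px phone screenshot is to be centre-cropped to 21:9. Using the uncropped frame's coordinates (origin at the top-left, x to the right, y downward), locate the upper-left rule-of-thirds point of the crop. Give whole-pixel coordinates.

992/2309 < 21/9, so the 21:9 crop keeps the full width 992 and trims height to 992 × 9/21 = 425.14 px.
Top offset = (2309 − 425.14)/2 = 941.93 px; left offset = 0.
Upper-left is one-third across and one-third down within the crop:
x = 0.00 + 1 × 992.00/3 ≈ 331; y = 941.93 + 1 × 425.14/3 ≈ 1084.

x = 331 px, y = 1084 px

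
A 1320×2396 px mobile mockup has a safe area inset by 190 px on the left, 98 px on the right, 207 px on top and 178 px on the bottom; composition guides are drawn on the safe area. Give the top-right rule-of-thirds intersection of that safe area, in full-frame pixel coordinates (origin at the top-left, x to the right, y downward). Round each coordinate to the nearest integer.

(878, 877)

Content width = 1320 − 190 − 98 = 1032 px; content height = 2396 − 207 − 178 = 2011 px.
Top-right is two-thirds across and one-third down within the safe area.
x = 190 + 2 × 1032/3 = 190 + 688.00 ≈ 878
y = 207 + 1 × 2011/3 = 207 + 670.33 ≈ 877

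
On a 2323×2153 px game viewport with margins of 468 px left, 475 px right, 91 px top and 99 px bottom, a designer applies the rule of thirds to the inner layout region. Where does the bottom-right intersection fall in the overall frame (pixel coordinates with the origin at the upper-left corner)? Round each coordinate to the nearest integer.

(1388, 1400)

Content width = 2323 − 468 − 475 = 1380 px; content height = 2153 − 91 − 99 = 1963 px.
Bottom-right is two-thirds across and two-thirds down within the inner layout region.
x = 468 + 2 × 1380/3 = 468 + 920.00 ≈ 1388
y = 91 + 2 × 1963/3 = 91 + 1308.67 ≈ 1400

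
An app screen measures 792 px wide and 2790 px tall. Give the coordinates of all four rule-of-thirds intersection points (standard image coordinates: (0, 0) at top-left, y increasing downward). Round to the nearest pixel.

One third of 792 is 264; one third of 2790 is 930.
Vertical third lines at x = 264 and x = 528; horizontal third lines at y = 930 and y = 1860.

(264, 930), (528, 930), (264, 1860), (528, 1860)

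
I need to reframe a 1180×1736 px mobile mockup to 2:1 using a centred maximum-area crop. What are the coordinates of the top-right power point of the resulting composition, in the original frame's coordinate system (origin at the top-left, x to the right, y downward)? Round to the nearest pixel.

1180/1736 < 2/1, so the 2:1 crop keeps the full width 1180 and trims height to 1180 × 1/2 = 590.00 px.
Top offset = (1736 − 590.00)/2 = 573.00 px; left offset = 0.
Top-right is two-thirds across and one-third down within the crop:
x = 0.00 + 2 × 1180.00/3 ≈ 787; y = 573.00 + 1 × 590.00/3 ≈ 770.

(787, 770)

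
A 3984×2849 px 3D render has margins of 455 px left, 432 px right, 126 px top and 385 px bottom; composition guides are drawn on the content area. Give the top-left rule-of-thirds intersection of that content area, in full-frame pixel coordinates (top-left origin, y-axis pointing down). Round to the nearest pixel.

(1487, 905)

Content width = 3984 − 455 − 432 = 3097 px; content height = 2849 − 126 − 385 = 2338 px.
Top-left is one-third across and one-third down within the content area.
x = 455 + 1 × 3097/3 = 455 + 1032.33 ≈ 1487
y = 126 + 1 × 2338/3 = 126 + 779.33 ≈ 905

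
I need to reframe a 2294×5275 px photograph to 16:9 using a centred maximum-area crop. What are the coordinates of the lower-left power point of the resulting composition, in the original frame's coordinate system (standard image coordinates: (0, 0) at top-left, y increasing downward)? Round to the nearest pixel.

2294/5275 < 16/9, so the 16:9 crop keeps the full width 2294 and trims height to 2294 × 9/16 = 1290.38 px.
Top offset = (5275 − 1290.38)/2 = 1992.31 px; left offset = 0.
Lower-left is one-third across and two-thirds down within the crop:
x = 0.00 + 1 × 2294.00/3 ≈ 765; y = 1992.31 + 2 × 1290.38/3 ≈ 2853.

(765, 2853)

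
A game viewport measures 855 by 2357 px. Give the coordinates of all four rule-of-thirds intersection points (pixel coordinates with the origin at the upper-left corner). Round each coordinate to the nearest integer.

One third of 855 is 285; one third of 2357 is 785.67.
Vertical third lines at x = 285 and x = 570; horizontal third lines at y = 786 and y = 1571.

(285, 786), (570, 786), (285, 1571), (570, 1571)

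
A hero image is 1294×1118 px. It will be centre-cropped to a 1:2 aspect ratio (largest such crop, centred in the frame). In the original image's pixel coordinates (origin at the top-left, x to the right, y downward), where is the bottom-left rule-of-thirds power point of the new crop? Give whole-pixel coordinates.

(554, 745)

1294/1118 > 1/2, so the 1:2 crop keeps the full height 1118 and trims width to 1118 × 1/2 = 559.00 px.
Left offset = (1294 − 559.00)/2 = 367.50 px; top offset = 0.
Bottom-left is one-third across and two-thirds down within the crop:
x = 367.50 + 1 × 559.00/3 ≈ 554; y = 0.00 + 2 × 1118.00/3 ≈ 745.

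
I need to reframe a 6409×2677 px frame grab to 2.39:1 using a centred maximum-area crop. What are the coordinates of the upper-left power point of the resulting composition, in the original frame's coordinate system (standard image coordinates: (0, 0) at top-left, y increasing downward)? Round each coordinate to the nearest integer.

6409/2677 > 2.39/1, so the 2.39:1 crop keeps the full height 2677 and trims width to 2677 × 2.39/1 = 6398.03 px.
Left offset = (6409 − 6398.03)/2 = 5.48 px; top offset = 0.
Upper-left is one-third across and one-third down within the crop:
x = 5.48 + 1 × 6398.03/3 ≈ 2138; y = 0.00 + 1 × 2677.00/3 ≈ 892.

x = 2138 px, y = 892 px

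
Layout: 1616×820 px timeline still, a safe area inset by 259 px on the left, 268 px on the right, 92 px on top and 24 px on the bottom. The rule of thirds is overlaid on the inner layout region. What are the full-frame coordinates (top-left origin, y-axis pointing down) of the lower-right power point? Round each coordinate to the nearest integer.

Content width = 1616 − 259 − 268 = 1089 px; content height = 820 − 92 − 24 = 704 px.
Lower-right is two-thirds across and two-thirds down within the inner layout region.
x = 259 + 2 × 1089/3 = 259 + 726.00 ≈ 985
y = 92 + 2 × 704/3 = 92 + 469.33 ≈ 561

x = 985 px, y = 561 px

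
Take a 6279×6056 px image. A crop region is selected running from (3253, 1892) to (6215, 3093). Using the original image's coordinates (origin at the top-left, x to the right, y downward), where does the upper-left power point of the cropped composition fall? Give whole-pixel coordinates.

(4240, 2292)

Crop width = 6215 − 3253 = 2962 px; one third is 987.33 px.
Crop height = 3093 − 1892 = 1201 px; one third is 400.33 px.
The upper-left point is one-third across and one-third down within the crop:
x = 3253 + 1 × 987.33 ≈ 4240; y = 1892 + 1 × 400.33 ≈ 2292.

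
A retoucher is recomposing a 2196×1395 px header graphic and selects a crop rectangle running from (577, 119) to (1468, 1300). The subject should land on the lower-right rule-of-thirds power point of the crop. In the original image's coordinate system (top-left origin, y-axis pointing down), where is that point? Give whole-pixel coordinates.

Crop width = 1468 − 577 = 891 px; one third is 297.00 px.
Crop height = 1300 − 119 = 1181 px; one third is 393.67 px.
The lower-right point is two-thirds across and two-thirds down within the crop:
x = 577 + 2 × 297.00 ≈ 1171; y = 119 + 2 × 393.67 ≈ 906.

x = 1171 px, y = 906 px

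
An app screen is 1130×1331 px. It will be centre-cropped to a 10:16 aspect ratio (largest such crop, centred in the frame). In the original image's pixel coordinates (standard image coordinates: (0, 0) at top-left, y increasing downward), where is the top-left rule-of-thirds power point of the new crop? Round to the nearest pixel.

(426, 444)

1130/1331 > 10/16, so the 10:16 crop keeps the full height 1331 and trims width to 1331 × 10/16 = 831.88 px.
Left offset = (1130 − 831.88)/2 = 149.06 px; top offset = 0.
Top-left is one-third across and one-third down within the crop:
x = 149.06 + 1 × 831.88/3 ≈ 426; y = 0.00 + 1 × 1331.00/3 ≈ 444.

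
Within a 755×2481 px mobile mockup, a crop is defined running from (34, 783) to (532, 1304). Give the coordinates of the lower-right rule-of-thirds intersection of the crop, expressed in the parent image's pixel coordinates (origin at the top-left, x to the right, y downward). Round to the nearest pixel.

Crop width = 532 − 34 = 498 px; one third is 166.00 px.
Crop height = 1304 − 783 = 521 px; one third is 173.67 px.
The lower-right point is two-thirds across and two-thirds down within the crop:
x = 34 + 2 × 166.00 ≈ 366; y = 783 + 2 × 173.67 ≈ 1130.

(366, 1130)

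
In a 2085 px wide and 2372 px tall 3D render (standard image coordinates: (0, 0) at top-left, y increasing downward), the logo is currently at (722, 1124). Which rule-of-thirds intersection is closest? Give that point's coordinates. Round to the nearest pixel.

Third lines: x ∈ {695, 1390}, y ∈ {791, 1581}.
722 is closer to x = 695; 1124 is closer to y = 791.
So the nearest intersection is the upper-left power point.

x = 695 px, y = 791 px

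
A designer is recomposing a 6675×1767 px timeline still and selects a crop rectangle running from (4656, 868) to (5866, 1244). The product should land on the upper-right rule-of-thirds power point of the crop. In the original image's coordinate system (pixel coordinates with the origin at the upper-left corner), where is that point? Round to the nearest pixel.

x = 5463 px, y = 993 px

Crop width = 5866 − 4656 = 1210 px; one third is 403.33 px.
Crop height = 1244 − 868 = 376 px; one third is 125.33 px.
The upper-right point is two-thirds across and one-third down within the crop:
x = 4656 + 2 × 403.33 ≈ 5463; y = 868 + 1 × 125.33 ≈ 993.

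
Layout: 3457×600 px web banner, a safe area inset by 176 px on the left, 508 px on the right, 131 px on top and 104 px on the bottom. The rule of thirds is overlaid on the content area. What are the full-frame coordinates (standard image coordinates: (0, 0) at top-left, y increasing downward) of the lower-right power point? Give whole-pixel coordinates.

x = 2025 px, y = 374 px

Content width = 3457 − 176 − 508 = 2773 px; content height = 600 − 131 − 104 = 365 px.
Lower-right is two-thirds across and two-thirds down within the content area.
x = 176 + 2 × 2773/3 = 176 + 1848.67 ≈ 2025
y = 131 + 2 × 365/3 = 131 + 243.33 ≈ 374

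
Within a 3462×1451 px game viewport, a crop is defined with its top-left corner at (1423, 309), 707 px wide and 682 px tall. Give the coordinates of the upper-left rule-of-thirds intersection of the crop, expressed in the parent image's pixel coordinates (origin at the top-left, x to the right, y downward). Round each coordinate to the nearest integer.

One third of the crop width 707 is 235.67 px.
One third of the crop height 682 is 227.33 px.
The upper-left point is one-third across and one-third down within the crop:
x = 1423 + 1 × 235.67 ≈ 1659; y = 309 + 1 × 227.33 ≈ 536.

x = 1659 px, y = 536 px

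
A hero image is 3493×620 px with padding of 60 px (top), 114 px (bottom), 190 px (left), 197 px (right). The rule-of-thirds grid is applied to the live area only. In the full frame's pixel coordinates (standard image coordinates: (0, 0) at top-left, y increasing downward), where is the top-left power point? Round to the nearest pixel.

Content width = 3493 − 190 − 197 = 3106 px; content height = 620 − 60 − 114 = 446 px.
Top-left is one-third across and one-third down within the live area.
x = 190 + 1 × 3106/3 = 190 + 1035.33 ≈ 1225
y = 60 + 1 × 446/3 = 60 + 148.67 ≈ 209

x = 1225 px, y = 209 px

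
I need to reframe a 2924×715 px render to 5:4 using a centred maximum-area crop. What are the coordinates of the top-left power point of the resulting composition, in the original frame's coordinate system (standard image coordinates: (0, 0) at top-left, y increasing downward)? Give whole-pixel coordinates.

x = 1313 px, y = 238 px

2924/715 > 5/4, so the 5:4 crop keeps the full height 715 and trims width to 715 × 5/4 = 893.75 px.
Left offset = (2924 − 893.75)/2 = 1015.12 px; top offset = 0.
Top-left is one-third across and one-third down within the crop:
x = 1015.12 + 1 × 893.75/3 ≈ 1313; y = 0.00 + 1 × 715.00/3 ≈ 238.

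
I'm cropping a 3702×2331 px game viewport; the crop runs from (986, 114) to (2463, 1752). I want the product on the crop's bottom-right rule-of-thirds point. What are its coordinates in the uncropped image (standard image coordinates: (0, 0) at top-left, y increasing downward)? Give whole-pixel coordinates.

Crop width = 2463 − 986 = 1477 px; one third is 492.33 px.
Crop height = 1752 − 114 = 1638 px; one third is 546.00 px.
The bottom-right point is two-thirds across and two-thirds down within the crop:
x = 986 + 2 × 492.33 ≈ 1971; y = 114 + 2 × 546.00 ≈ 1206.

x = 1971 px, y = 1206 px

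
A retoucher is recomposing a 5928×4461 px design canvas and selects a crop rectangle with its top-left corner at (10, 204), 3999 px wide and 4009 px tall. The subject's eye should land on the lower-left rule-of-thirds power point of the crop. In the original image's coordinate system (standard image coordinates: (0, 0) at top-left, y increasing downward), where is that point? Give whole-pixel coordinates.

x = 1343 px, y = 2877 px

One third of the crop width 3999 is 1333.00 px.
One third of the crop height 4009 is 1336.33 px.
The lower-left point is one-third across and two-thirds down within the crop:
x = 10 + 1 × 1333.00 ≈ 1343; y = 204 + 2 × 1336.33 ≈ 2877.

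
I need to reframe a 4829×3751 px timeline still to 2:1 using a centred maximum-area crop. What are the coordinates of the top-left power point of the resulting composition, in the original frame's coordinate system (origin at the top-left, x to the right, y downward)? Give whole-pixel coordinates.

(1610, 1473)

4829/3751 < 2/1, so the 2:1 crop keeps the full width 4829 and trims height to 4829 × 1/2 = 2414.50 px.
Top offset = (3751 − 2414.50)/2 = 668.25 px; left offset = 0.
Top-left is one-third across and one-third down within the crop:
x = 0.00 + 1 × 4829.00/3 ≈ 1610; y = 668.25 + 1 × 2414.50/3 ≈ 1473.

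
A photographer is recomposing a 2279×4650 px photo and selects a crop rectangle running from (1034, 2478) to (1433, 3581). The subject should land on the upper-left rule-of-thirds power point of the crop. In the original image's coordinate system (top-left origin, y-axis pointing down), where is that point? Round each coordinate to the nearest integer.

x = 1167 px, y = 2846 px

Crop width = 1433 − 1034 = 399 px; one third is 133.00 px.
Crop height = 3581 − 2478 = 1103 px; one third is 367.67 px.
The upper-left point is one-third across and one-third down within the crop:
x = 1034 + 1 × 133.00 ≈ 1167; y = 2478 + 1 × 367.67 ≈ 2846.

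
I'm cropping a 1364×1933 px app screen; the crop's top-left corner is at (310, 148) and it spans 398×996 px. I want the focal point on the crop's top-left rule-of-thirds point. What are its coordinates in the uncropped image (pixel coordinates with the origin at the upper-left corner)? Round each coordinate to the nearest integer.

(443, 480)

One third of the crop width 398 is 132.67 px.
One third of the crop height 996 is 332.00 px.
The top-left point is one-third across and one-third down within the crop:
x = 310 + 1 × 132.67 ≈ 443; y = 148 + 1 × 332.00 ≈ 480.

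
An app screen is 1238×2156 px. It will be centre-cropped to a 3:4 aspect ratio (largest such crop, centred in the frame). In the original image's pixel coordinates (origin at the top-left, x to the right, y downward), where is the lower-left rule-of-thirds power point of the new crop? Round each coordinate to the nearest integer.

1238/2156 < 3/4, so the 3:4 crop keeps the full width 1238 and trims height to 1238 × 4/3 = 1650.67 px.
Top offset = (2156 − 1650.67)/2 = 252.67 px; left offset = 0.
Lower-left is one-third across and two-thirds down within the crop:
x = 0.00 + 1 × 1238.00/3 ≈ 413; y = 252.67 + 2 × 1650.67/3 ≈ 1353.

x = 413 px, y = 1353 px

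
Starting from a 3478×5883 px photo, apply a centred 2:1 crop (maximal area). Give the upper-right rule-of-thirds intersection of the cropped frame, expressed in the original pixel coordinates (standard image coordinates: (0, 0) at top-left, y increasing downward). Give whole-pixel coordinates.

3478/5883 < 2/1, so the 2:1 crop keeps the full width 3478 and trims height to 3478 × 1/2 = 1739.00 px.
Top offset = (5883 − 1739.00)/2 = 2072.00 px; left offset = 0.
Upper-right is two-thirds across and one-third down within the crop:
x = 0.00 + 2 × 3478.00/3 ≈ 2319; y = 2072.00 + 1 × 1739.00/3 ≈ 2652.

(2319, 2652)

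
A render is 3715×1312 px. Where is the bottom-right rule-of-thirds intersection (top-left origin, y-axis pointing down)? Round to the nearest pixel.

(2477, 875)

The bottom-right point sits two-thirds of the way across and two-thirds of the way down.
x = 2 × 3715/3 ≈ 2477; y = 2 × 1312/3 ≈ 875.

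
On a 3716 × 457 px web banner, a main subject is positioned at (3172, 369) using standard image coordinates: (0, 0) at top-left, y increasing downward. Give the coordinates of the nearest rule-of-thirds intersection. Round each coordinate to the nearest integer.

Third lines: x ∈ {1239, 2477}, y ∈ {152, 305}.
3172 is closer to x = 2477; 369 is closer to y = 305.
So the nearest intersection is the lower-right power point.

(2477, 305)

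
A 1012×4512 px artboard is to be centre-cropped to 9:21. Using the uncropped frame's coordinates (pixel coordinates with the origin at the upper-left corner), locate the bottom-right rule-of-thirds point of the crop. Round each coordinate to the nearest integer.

1012/4512 < 9/21, so the 9:21 crop keeps the full width 1012 and trims height to 1012 × 21/9 = 2361.33 px.
Top offset = (4512 − 2361.33)/2 = 1075.33 px; left offset = 0.
Bottom-right is two-thirds across and two-thirds down within the crop:
x = 0.00 + 2 × 1012.00/3 ≈ 675; y = 1075.33 + 2 × 2361.33/3 ≈ 2650.

(675, 2650)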